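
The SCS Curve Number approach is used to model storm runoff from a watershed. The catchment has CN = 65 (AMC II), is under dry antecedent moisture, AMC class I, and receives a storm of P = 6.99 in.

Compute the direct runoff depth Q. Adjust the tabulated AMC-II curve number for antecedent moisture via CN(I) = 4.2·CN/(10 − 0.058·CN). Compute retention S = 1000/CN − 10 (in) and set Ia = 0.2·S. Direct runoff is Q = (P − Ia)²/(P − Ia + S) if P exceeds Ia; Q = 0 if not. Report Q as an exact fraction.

Q = 297942121/262317900 in ≈ 1.136 in

Dry (AMC I): CN(I) = 4.2·65/(10 − 0.058·65) = 273/(623/100) = 3900/89 ≈ 43.820
Retention S: 1000/CN − 10 with CN=43.820 → S = 500/39 ≈ 12.821 in
Ia = 0.2S: 0.2·12.821 = 2.564 in (exactly 100/39)
Excess rainfall: 6.990 − 2.564 = 4.426 in; P > Ia so Q > 0
Q = (17261/3900)²/((17261/3900) + 500/39) = (297942121/15210000)/(67261/3900) = 297942121/262317900 in ≈ 1.136 in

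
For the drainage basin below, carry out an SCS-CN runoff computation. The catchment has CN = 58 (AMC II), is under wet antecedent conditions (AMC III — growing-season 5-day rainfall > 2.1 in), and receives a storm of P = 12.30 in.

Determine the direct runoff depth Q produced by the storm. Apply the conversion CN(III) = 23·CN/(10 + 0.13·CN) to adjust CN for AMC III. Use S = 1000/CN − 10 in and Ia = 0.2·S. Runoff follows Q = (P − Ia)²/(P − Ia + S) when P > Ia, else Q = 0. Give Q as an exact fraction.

Q = 2019740427/219756490 in ≈ 9.191 in

Adjust CN=58 to AMC III: 23·58/(10 + 0.13·58) → 1334 ÷ (877/50) = 66700/877 ≈ 76.055
S = 1000/(66700/877) − 10 = 2100/667 in ≈ 3.148 in
Initial abstraction Ia = S/5 = (2100/667)/5 = 420/667 ≈ 0.630 in
P − Ia = 12.300 − 0.630 = 77841/6670 ≈ 11.670 in (> 0, runoff occurs)
Q: (77841/6670)² ÷ (98841/6670) = 2019740427/219756490 in (≈ 9.191 in)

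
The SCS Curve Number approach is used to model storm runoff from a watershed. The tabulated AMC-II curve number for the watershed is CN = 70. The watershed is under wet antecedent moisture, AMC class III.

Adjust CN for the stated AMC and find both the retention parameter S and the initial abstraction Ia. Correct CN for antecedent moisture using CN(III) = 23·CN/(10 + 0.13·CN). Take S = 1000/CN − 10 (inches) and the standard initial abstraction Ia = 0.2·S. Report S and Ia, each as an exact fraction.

Adjust CN=70 to AMC III: 23·70/(10 + 0.13·70) → 1610 ÷ (191/10) = 16100/191 ≈ 84.293
Max retention: S = 1000/(16100/191) − 10 = 300/161 in (≈ 1.863 in)
Ia = 0.2·(300/161) = 60/161 in ≈ 0.373 in

S = 300/161 in ≈ 1.863 in; Ia = 60/161 in ≈ 0.373 in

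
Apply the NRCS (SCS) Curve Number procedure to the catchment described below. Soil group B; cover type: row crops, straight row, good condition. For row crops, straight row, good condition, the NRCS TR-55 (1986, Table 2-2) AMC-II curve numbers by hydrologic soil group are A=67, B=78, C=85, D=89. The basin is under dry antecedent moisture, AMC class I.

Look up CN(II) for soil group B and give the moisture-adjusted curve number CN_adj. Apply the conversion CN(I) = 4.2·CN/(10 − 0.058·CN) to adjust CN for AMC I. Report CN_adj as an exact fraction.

NRCS table: row crops, straight row, good condition, soil group B → CN(II) = 78
CN(I) from CN(II)=78: (4.2·78)/(10 − 0.058·78) = 81900/1369 ≈ 59.825

CN_adj = 81900/1369 ≈ 59.825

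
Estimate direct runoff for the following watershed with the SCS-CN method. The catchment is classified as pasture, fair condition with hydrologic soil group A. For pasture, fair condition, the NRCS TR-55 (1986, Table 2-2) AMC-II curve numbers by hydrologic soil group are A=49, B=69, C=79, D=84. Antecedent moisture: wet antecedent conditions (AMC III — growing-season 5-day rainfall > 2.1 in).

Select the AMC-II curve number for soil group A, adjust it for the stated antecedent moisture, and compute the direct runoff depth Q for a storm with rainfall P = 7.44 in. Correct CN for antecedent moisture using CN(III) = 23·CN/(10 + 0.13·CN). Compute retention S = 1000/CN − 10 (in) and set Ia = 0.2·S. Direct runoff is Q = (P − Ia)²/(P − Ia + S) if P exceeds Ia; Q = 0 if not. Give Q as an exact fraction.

Q = 5650151814/1463324975 in ≈ 3.861 in

NRCS table: pasture, fair condition, soil group A → CN(II) = 49
CN(III) from CN(II)=49: (23·49)/(10 + 0.13·49) = 112700/1637 ≈ 68.845
Max retention: S = 1000/(112700/1637) − 10 = 5100/1127 in (≈ 4.525 in)
Ia = 0.2·(5100/1127) = 1020/1127 in ≈ 0.905 in
Excess rainfall: 7.440 − 0.905 = 6.535 in; P > Ia so Q > 0
Q = (184122/28175)²/((184122/28175) + 5100/1127) = (33900910884/793830625)/(311622/28175) = 5650151814/1463324975 in ≈ 3.861 in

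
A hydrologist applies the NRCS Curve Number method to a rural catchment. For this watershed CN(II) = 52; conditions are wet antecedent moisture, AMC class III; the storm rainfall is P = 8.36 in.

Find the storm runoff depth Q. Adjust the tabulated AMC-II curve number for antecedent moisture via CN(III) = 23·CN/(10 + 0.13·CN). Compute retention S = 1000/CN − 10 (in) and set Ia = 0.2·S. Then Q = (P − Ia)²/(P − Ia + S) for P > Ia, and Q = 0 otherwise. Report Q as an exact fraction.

Q = 3191233081/646520225 in ≈ 4.936 in

Adjust CN=52 to AMC III: 23·52/(10 + 0.13·52) → 1196 ÷ (419/25) = 29900/419 ≈ 71.360
Max retention: S = 1000/(29900/419) − 10 = 1200/299 in (≈ 4.013 in)
Ia = 0.2·(1200/299) = 240/299 in ≈ 0.803 in
Since P=8.360 > Ia=0.803: effective rainfall P−Ia = 56491/7475 in
Runoff Q = (P−Ia)²/(P−Ia+S) = (7.557)²/(7.557+4.013) = 3191233081/646520225 ≈ 4.936 in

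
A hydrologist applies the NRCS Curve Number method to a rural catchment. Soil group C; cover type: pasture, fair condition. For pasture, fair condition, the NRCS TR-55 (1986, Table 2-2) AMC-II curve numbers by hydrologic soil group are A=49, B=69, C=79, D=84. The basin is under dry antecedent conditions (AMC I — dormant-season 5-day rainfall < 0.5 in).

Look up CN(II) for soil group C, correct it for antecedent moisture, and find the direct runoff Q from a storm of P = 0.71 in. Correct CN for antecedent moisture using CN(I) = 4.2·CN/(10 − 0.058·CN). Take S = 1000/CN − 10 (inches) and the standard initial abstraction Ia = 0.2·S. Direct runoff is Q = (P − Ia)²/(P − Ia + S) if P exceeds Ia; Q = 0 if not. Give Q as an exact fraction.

NRCS table: pasture, fair condition, soil group C → CN(II) = 79
Dry (AMC I): CN(I) = 4.2·79/(10 − 0.058·79) = (1659/5)/(2709/500) = 7900/129 ≈ 61.240
S = 1000/(7900/129) − 10 = 500/79 in ≈ 6.329 in
Initial abstraction Ia = S/5 = (500/79)/5 = 100/79 ≈ 1.266 in
P = 0.710 ≤ Ia = 1.266 in: entire storm abstracted, Q = 0.

Q = 0 in ≈ 0.000 in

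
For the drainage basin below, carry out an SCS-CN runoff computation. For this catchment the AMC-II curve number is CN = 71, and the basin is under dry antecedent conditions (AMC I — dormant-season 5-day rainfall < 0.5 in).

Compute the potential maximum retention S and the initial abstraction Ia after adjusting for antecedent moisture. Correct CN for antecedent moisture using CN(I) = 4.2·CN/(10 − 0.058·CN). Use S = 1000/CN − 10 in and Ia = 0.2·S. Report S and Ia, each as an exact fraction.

S = 14500/1491 in ≈ 9.725 in; Ia = 2900/1491 in ≈ 1.945 in

CN(I) from CN(II)=71: (4.2·71)/(10 − 0.058·71) = 149100/2941 ≈ 50.697
Max retention: S = 1000/(149100/2941) − 10 = 14500/1491 in (≈ 9.725 in)
Ia = 0.2S: 0.2·9.725 = 1.945 in (exactly 2900/1491)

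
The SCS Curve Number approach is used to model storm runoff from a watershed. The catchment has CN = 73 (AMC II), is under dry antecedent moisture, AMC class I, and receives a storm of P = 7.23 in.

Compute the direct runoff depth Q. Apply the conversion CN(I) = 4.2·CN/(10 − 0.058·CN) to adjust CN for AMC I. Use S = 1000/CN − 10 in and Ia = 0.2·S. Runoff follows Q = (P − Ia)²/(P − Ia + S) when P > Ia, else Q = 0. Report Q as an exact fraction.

Q = 26031326403/12425016100 in ≈ 2.095 in

Adjust CN=73 to AMC I: 4.2·73/(10 − 0.058·73) → (1533/5) ÷ (2883/500) = 51100/961 ≈ 53.174
Retention S: 1000/CN − 10 with CN=53.174 → S = 4500/511 ≈ 8.806 in
Initial abstraction Ia = S/5 = (4500/511)/5 = 900/511 ≈ 1.761 in
Since P=7.230 > Ia=1.761: effective rainfall P−Ia = 279453/51100 in
Q = (279453/51100)²/((279453/51100) + 4500/511) = (78093979209/2611210000)/(729453/51100) = 26031326403/12425016100 in ≈ 2.095 in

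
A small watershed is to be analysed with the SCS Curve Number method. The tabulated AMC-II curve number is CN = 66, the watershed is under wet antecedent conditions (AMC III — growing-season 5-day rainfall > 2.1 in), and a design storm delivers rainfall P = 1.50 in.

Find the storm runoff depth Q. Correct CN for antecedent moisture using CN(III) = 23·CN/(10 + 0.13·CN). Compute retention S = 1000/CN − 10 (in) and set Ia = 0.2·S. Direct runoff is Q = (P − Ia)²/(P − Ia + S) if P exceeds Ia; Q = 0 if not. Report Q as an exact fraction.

Wet (AMC III): CN(III) = 23·66/(10 + 0.13·66) = 1518/(929/50) = 75900/929 ≈ 81.701
Retention S: 1000/CN − 10 with CN=81.701 → S = 1700/759 ≈ 2.240 in
Initial abstraction Ia = S/5 = (1700/759)/5 = 340/759 ≈ 0.448 in
P − Ia = 1.500 − 0.448 = 1597/1518 ≈ 1.052 in (> 0, runoff occurs)
Runoff Q = (P−Ia)²/(P−Ia+S) = (1.052)²/(1.052+2.240) = 2550409/7585446 ≈ 0.336 in

Q = 2550409/7585446 in ≈ 0.336 in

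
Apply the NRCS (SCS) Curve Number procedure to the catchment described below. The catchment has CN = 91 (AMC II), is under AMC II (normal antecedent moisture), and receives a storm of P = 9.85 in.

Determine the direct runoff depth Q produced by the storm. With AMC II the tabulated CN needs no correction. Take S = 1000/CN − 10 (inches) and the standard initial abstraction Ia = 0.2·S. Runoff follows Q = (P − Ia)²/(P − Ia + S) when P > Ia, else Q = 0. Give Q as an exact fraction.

AMC II — tabulated CN = 91 applies directly.
Max retention: S = 1000/91 − 10 = 90/91 in (≈ 0.989 in)
Initial abstraction Ia = S/5 = (90/91)/5 = 18/91 ≈ 0.198 in
Since P=9.850 > Ia=0.198: effective rainfall P−Ia = 17567/1820 in
Runoff Q = (P−Ia)²/(P−Ia+S) = (9.652)²/(9.652+0.989) = 308599489/35247940 ≈ 8.755 in

Q = 308599489/35247940 in ≈ 8.755 in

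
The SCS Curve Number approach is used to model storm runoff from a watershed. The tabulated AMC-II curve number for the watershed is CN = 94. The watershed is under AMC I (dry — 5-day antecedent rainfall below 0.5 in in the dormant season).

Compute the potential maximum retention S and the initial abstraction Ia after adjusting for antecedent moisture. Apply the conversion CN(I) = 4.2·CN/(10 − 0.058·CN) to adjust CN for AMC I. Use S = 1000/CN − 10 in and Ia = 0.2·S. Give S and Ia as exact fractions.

S = 500/329 in ≈ 1.520 in; Ia = 100/329 in ≈ 0.304 in

CN(I) from CN(II)=94: (4.2·94)/(10 − 0.058·94) = 32900/379 ≈ 86.807
Retention S: 1000/CN − 10 with CN=86.807 → S = 500/329 ≈ 1.520 in
Ia = 0.2·(500/329) = 100/329 in ≈ 0.304 in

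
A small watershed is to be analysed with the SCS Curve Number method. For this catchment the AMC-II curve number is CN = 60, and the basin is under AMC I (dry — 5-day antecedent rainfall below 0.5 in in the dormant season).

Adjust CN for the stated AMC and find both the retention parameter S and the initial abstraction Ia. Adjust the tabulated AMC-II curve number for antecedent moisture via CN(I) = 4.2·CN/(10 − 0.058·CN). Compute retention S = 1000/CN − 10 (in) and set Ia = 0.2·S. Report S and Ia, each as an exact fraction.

Dry (AMC I): CN(I) = 4.2·60/(10 − 0.058·60) = 252/(163/25) = 6300/163 ≈ 38.650
Retention S: 1000/CN − 10 with CN=38.650 → S = 1000/63 ≈ 15.873 in
Ia = 0.2S: 0.2·15.873 = 3.175 in (exactly 200/63)

S = 1000/63 in ≈ 15.873 in; Ia = 200/63 in ≈ 3.175 in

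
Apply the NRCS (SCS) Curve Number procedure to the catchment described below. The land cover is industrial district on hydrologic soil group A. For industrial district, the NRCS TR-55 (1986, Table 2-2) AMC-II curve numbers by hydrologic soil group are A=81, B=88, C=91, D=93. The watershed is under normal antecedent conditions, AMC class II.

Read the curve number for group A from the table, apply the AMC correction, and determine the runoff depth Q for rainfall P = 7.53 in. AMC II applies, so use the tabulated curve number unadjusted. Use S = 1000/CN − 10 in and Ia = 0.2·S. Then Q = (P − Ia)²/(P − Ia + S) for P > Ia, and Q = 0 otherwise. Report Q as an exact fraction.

Q = 3271039249/617163300 in ≈ 5.300 in

NRCS table: industrial district, soil group A → CN(II) = 81
Average conditions: CN = 81 (no AMC adjustment).
Retention S: 1000/CN − 10 with CN=81.000 → S = 190/81 ≈ 2.346 in
Ia = 0.2S: 0.2·2.346 = 0.469 in (exactly 38/81)
P − Ia = 7.530 − 0.469 = 57193/8100 ≈ 7.061 in (> 0, runoff occurs)
Q: (57193/8100)² ÷ (76193/8100) = 3271039249/617163300 in (≈ 5.300 in)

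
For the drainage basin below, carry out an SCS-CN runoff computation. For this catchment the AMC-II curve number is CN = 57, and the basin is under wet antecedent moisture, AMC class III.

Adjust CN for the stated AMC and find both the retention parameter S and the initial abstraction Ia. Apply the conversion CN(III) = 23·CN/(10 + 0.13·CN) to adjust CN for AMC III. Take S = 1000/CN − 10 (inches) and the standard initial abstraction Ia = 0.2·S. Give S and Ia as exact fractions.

CN(III) from CN(II)=57: (23·57)/(10 + 0.13·57) = 131100/1741 ≈ 75.302
Retention S: 1000/CN − 10 with CN=75.302 → S = 4300/1311 ≈ 3.280 in
Initial abstraction Ia = S/5 = (4300/1311)/5 = 860/1311 ≈ 0.656 in

S = 4300/1311 in ≈ 3.280 in; Ia = 860/1311 in ≈ 0.656 in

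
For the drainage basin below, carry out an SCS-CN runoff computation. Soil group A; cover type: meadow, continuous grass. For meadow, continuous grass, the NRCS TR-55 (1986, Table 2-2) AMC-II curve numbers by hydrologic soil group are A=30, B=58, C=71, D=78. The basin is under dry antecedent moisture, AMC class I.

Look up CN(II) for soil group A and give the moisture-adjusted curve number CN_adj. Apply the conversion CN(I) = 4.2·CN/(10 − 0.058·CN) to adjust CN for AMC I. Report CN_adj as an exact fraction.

NRCS table: meadow, continuous grass, soil group A → CN(II) = 30
Dry (AMC I): CN(I) = 4.2·30/(10 − 0.058·30) = 126/(413/50) = 900/59 ≈ 15.254

CN_adj = 900/59 ≈ 15.254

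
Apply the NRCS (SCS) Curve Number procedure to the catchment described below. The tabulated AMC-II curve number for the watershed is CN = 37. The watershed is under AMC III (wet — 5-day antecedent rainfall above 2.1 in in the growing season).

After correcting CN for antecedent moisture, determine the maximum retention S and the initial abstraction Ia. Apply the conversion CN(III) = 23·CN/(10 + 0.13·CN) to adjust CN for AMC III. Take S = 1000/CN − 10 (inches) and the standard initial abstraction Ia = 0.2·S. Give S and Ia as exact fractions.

Adjust CN=37 to AMC III: 23·37/(10 + 0.13·37) → 851 ÷ (1481/100) = 85100/1481 ≈ 57.461
Retention S: 1000/CN − 10 with CN=57.461 → S = 6300/851 ≈ 7.403 in
Initial abstraction Ia = S/5 = (6300/851)/5 = 1260/851 ≈ 1.481 in

S = 6300/851 in ≈ 7.403 in; Ia = 1260/851 in ≈ 1.481 in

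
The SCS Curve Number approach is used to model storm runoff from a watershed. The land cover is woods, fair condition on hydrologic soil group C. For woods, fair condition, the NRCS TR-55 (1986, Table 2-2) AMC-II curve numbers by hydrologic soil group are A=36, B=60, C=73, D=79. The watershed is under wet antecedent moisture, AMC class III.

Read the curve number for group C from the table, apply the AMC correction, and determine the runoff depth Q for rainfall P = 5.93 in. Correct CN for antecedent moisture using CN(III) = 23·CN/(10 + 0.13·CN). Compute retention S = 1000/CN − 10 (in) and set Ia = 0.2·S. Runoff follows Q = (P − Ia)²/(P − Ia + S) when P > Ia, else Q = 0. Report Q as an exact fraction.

Q = 886699072609/203435531300 in ≈ 4.359 in

NRCS table: woods, fair condition, soil group C → CN(II) = 73
Adjust CN=73 to AMC III: 23·73/(10 + 0.13·73) → 1679 ÷ (1949/100) = 167900/1949 ≈ 86.147
Retention S: 1000/CN − 10 with CN=86.147 → S = 2700/1679 ≈ 1.608 in
Ia = 0.2·(2700/1679) = 540/1679 in ≈ 0.322 in
Since P=5.930 > Ia=0.322: effective rainfall P−Ia = 941647/167900 in
Q = (941647/167900)²/((941647/167900) + 2700/1679) = (886699072609/28190410000)/(1211647/167900) = 886699072609/203435531300 in ≈ 4.359 in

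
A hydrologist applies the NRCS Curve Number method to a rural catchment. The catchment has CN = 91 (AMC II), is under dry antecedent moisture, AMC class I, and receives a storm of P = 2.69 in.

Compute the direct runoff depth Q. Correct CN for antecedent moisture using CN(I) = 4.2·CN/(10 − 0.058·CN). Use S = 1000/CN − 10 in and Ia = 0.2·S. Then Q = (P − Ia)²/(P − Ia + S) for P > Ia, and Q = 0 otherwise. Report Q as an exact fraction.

Q = 19980670609/18559186100 in ≈ 1.077 in

CN(I) from CN(II)=91: (4.2·91)/(10 − 0.058·91) = 63700/787 ≈ 80.940
Retention S: 1000/CN − 10 with CN=80.940 → S = 1500/637 ≈ 2.355 in
Ia = 0.2S: 0.2·2.355 = 0.471 in (exactly 300/637)
Excess rainfall: 2.690 − 0.471 = 2.219 in; P > Ia so Q > 0
Runoff Q = (P−Ia)²/(P−Ia+S) = (2.219)²/(2.219+2.355) = 19980670609/18559186100 ≈ 1.077 in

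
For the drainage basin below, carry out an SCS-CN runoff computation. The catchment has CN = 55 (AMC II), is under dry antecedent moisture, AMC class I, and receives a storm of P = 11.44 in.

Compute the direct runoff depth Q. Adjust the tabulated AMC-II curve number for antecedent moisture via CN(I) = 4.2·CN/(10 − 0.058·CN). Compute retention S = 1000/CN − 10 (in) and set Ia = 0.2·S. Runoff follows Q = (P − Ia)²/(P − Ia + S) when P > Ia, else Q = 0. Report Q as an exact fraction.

Dry (AMC I): CN(I) = 4.2·55/(10 − 0.058·55) = 231/(681/100) = 7700/227 ≈ 33.921
S = 1000/(7700/227) − 10 = 1500/77 in ≈ 19.481 in
Initial abstraction Ia = S/5 = (1500/77)/5 = 300/77 ≈ 3.896 in
P − Ia = 11.440 − 3.896 = 14522/1925 ≈ 7.544 in (> 0, runoff occurs)
Q: (14522/1925)² ÷ (52022/1925) = 105444242/50071175 in (≈ 2.106 in)

Q = 105444242/50071175 in ≈ 2.106 in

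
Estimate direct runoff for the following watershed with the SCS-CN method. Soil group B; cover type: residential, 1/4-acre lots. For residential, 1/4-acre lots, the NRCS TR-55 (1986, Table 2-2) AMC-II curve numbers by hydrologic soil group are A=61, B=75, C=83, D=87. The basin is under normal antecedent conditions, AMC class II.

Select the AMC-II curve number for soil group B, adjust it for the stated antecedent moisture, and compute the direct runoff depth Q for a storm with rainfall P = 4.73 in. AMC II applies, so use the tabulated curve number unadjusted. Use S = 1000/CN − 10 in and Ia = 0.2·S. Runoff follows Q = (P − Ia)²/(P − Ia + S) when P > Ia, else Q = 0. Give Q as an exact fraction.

NRCS table: residential, 1/4-acre lots, soil group B → CN(II) = 75
CN(II) = 75; AMC II needs no correction.
S = 1000/75 − 10 = 10/3 in ≈ 3.333 in
Initial abstraction Ia = S/5 = (10/3)/5 = 2/3 ≈ 0.667 in
P − Ia = 4.730 − 0.667 = 1219/300 ≈ 4.063 in (> 0, runoff occurs)
Q: (1219/300)² ÷ (2219/300) = 1485961/665700 in (≈ 2.232 in)

Q = 1485961/665700 in ≈ 2.232 in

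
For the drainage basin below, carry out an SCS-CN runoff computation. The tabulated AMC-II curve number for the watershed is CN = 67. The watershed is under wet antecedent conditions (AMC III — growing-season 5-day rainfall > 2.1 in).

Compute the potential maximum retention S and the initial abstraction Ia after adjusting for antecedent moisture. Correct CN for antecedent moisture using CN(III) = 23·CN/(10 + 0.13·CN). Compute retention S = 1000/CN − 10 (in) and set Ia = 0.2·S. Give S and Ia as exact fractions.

S = 3300/1541 in ≈ 2.141 in; Ia = 660/1541 in ≈ 0.428 in

CN(III) from CN(II)=67: (23·67)/(10 + 0.13·67) = 154100/1871 ≈ 82.362
Retention S: 1000/CN − 10 with CN=82.362 → S = 3300/1541 ≈ 2.141 in
Initial abstraction Ia = S/5 = (3300/1541)/5 = 660/1541 ≈ 0.428 in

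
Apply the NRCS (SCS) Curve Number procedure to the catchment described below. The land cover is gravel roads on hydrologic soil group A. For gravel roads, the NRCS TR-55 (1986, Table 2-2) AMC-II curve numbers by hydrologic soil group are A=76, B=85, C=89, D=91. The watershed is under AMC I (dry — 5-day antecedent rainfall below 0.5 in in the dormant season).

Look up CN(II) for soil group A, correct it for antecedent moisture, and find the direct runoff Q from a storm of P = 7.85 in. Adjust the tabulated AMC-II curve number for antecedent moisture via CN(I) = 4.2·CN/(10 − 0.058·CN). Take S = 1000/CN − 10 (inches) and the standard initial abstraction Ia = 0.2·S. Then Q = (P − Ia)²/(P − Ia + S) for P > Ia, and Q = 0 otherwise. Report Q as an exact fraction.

NRCS table: gravel roads, soil group A → CN(II) = 76
CN(I) from CN(II)=76: (4.2·76)/(10 − 0.058·76) = 13300/233 ≈ 57.082
S = 1000/(13300/233) − 10 = 1000/133 in ≈ 7.519 in
Ia = 0.2S: 0.2·7.519 = 1.504 in (exactly 200/133)
Excess rainfall: 7.850 − 1.504 = 6.346 in; P > Ia so Q > 0
Q = (16881/2660)²/((16881/2660) + 1000/133) = (284968161/7075600)/(36881/2660) = 284968161/98103460 in ≈ 2.905 in

Q = 284968161/98103460 in ≈ 2.905 in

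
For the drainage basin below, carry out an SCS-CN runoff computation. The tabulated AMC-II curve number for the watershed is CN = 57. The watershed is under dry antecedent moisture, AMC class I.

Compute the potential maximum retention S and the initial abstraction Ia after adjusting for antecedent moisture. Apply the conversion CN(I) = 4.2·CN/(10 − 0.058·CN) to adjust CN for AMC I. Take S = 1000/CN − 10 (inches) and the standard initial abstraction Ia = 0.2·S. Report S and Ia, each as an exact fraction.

Dry (AMC I): CN(I) = 4.2·57/(10 − 0.058·57) = (1197/5)/(3347/500) = 119700/3347 ≈ 35.763
Max retention: S = 1000/(119700/3347) − 10 = 21500/1197 in (≈ 17.962 in)
Ia = 0.2S: 0.2·17.962 = 3.592 in (exactly 4300/1197)

S = 21500/1197 in ≈ 17.962 in; Ia = 4300/1197 in ≈ 3.592 in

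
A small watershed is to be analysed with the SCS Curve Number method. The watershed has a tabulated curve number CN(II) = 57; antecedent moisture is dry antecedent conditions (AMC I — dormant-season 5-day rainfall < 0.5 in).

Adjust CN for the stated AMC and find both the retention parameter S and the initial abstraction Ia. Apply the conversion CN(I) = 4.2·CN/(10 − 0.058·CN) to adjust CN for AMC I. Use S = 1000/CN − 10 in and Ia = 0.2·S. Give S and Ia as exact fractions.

S = 21500/1197 in ≈ 17.962 in; Ia = 4300/1197 in ≈ 3.592 in

CN(I) from CN(II)=57: (4.2·57)/(10 − 0.058·57) = 119700/3347 ≈ 35.763
Retention S: 1000/CN − 10 with CN=35.763 → S = 21500/1197 ≈ 17.962 in
Initial abstraction Ia = S/5 = (21500/1197)/5 = 4300/1197 ≈ 3.592 in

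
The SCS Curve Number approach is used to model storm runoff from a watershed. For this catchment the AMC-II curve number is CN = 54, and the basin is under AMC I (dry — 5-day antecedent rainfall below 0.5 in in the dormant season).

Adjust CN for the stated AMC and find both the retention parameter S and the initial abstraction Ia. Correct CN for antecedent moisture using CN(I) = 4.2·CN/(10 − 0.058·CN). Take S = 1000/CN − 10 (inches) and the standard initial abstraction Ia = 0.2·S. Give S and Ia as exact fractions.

CN(I) from CN(II)=54: (4.2·54)/(10 − 0.058·54) = 56700/1717 ≈ 33.023
Max retention: S = 1000/(56700/1717) − 10 = 11500/567 in (≈ 20.282 in)
Initial abstraction Ia = S/5 = (11500/567)/5 = 2300/567 ≈ 4.056 in

S = 11500/567 in ≈ 20.282 in; Ia = 2300/567 in ≈ 4.056 in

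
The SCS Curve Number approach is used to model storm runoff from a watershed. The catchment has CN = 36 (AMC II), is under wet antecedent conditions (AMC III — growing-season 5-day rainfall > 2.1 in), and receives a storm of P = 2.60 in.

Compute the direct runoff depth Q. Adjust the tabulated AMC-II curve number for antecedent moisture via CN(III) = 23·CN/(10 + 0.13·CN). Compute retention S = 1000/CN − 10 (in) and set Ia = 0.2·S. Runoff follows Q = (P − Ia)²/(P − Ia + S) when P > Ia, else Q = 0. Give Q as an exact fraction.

Q = 1190281/9409185 in ≈ 0.127 in

Wet (AMC III): CN(III) = 23·36/(10 + 0.13·36) = 828/(367/25) = 20700/367 ≈ 56.403
Retention S: 1000/CN − 10 with CN=56.403 → S = 1600/207 ≈ 7.729 in
Initial abstraction Ia = S/5 = (1600/207)/5 = 320/207 ≈ 1.546 in
Excess rainfall: 2.600 − 1.546 = 1.054 in; P > Ia so Q > 0
Q: (1091/1035)² ÷ (9091/1035) = 1190281/9409185 in (≈ 0.127 in)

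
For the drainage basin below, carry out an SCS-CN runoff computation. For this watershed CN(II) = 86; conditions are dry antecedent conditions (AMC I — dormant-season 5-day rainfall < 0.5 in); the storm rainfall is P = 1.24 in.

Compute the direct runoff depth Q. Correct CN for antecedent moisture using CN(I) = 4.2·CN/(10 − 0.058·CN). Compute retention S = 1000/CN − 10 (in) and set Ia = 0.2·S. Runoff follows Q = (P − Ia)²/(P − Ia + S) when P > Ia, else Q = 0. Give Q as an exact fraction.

CN(I) from CN(II)=86: (4.2·86)/(10 − 0.058·86) = 12900/179 ≈ 72.067
Max retention: S = 1000/(12900/179) − 10 = 500/129 in (≈ 3.876 in)
Ia = 0.2·(500/129) = 100/129 in ≈ 0.775 in
P − Ia = 1.240 − 0.775 = 1499/3225 ≈ 0.465 in (> 0, runoff occurs)
Q: (1499/3225)² ÷ (13999/3225) = 2247001/45146775 in (≈ 0.050 in)

Q = 2247001/45146775 in ≈ 0.050 in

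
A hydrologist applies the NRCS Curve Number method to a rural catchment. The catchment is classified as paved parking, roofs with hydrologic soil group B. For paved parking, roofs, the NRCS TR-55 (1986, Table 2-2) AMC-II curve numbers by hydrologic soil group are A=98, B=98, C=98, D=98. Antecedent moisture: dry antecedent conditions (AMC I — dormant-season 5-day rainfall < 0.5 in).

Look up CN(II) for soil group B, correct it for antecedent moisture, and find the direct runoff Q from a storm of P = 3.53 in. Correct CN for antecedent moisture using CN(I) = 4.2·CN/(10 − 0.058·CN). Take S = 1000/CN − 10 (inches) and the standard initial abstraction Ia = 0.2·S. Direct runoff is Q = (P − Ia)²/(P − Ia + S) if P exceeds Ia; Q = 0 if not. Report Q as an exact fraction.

NRCS table: paved parking, roofs, soil group B → CN(II) = 98
Dry (AMC I): CN(I) = 4.2·98/(10 − 0.058·98) = (2058/5)/(1079/250) = 102900/1079 ≈ 95.366
S = 1000/(102900/1079) − 10 = 500/1029 in ≈ 0.486 in
Ia = 0.2·(500/1029) = 100/1029 in ≈ 0.097 in
Since P=3.530 > Ia=0.097: effective rainfall P−Ia = 353237/102900 in
Q: (353237/102900)² ÷ (403237/102900) = 124776378169/41493087300 in (≈ 3.007 in)

Q = 124776378169/41493087300 in ≈ 3.007 in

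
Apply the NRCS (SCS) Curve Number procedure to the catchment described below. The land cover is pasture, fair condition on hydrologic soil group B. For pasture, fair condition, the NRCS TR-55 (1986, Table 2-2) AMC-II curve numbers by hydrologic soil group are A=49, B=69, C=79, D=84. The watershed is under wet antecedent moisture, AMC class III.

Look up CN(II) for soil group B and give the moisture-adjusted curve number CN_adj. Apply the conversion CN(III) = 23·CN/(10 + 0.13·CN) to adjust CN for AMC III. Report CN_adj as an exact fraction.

NRCS table: pasture, fair condition, soil group B → CN(II) = 69
CN(III) from CN(II)=69: (23·69)/(10 + 0.13·69) = 158700/1897 ≈ 83.658

CN_adj = 158700/1897 ≈ 83.658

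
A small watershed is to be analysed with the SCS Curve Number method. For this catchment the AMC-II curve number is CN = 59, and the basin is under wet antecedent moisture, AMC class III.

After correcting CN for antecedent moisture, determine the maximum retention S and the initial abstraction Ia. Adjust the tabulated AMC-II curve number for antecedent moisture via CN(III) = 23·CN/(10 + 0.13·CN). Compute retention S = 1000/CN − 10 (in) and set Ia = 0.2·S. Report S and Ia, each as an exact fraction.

S = 4100/1357 in ≈ 3.021 in; Ia = 820/1357 in ≈ 0.604 in

CN(III) from CN(II)=59: (23·59)/(10 + 0.13·59) = 135700/1767 ≈ 76.797
Retention S: 1000/CN − 10 with CN=76.797 → S = 4100/1357 ≈ 3.021 in
Ia = 0.2·(4100/1357) = 820/1357 in ≈ 0.604 in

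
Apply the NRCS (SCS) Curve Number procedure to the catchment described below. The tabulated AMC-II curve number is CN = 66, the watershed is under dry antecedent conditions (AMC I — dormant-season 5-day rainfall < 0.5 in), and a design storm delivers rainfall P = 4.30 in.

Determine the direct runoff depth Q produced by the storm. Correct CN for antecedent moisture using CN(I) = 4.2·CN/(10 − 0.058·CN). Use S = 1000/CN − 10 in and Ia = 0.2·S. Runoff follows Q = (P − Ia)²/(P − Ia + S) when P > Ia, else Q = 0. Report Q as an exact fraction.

CN(I) from CN(II)=66: (4.2·66)/(10 − 0.058·66) = 69300/1543 ≈ 44.913
Retention S: 1000/CN − 10 with CN=44.913 → S = 8500/693 ≈ 12.266 in
Ia = 0.2S: 0.2·12.266 = 2.453 in (exactly 1700/693)
Excess rainfall: 4.300 − 2.453 = 1.847 in; P > Ia so Q > 0
Q: (12799/6930)² ÷ (97799/6930) = 163814401/677747070 in (≈ 0.242 in)

Q = 163814401/677747070 in ≈ 0.242 in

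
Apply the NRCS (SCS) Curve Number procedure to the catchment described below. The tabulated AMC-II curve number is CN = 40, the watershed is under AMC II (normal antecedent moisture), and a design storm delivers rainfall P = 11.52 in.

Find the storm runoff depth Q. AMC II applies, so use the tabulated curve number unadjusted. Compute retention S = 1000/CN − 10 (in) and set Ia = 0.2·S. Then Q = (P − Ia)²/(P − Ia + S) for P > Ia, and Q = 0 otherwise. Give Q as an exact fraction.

Q = 15123/4900 in ≈ 3.086 in

CN(II) = 40; AMC II needs no correction.
Max retention: S = 1000/40 − 10 = 15 in (≈ 15.000 in)
Initial abstraction Ia = S/5 = 15/5 = 3 ≈ 3.000 in
Since P=11.520 > Ia=3.000: effective rainfall P−Ia = 213/25 in
Q = (213/25)²/((213/25) + 15) = (45369/625)/(588/25) = 15123/4900 in ≈ 3.086 in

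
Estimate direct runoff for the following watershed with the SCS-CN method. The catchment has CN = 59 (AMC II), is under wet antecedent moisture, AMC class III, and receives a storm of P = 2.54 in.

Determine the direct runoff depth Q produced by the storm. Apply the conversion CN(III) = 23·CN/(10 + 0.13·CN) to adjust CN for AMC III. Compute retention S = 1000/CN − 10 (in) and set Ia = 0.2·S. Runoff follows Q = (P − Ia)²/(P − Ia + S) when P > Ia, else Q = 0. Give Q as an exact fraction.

CN(III) from CN(II)=59: (23·59)/(10 + 0.13·59) = 135700/1767 ≈ 76.797
Max retention: S = 1000/(135700/1767) − 10 = 4100/1357 in (≈ 3.021 in)
Ia = 0.2S: 0.2·3.021 = 0.604 in (exactly 820/1357)
Since P=2.540 > Ia=0.604: effective rainfall P−Ia = 131339/67850 in
Q = (131339/67850)²/((131339/67850) + 4100/1357) = (17249932921/4603622500)/(336339/67850) = 17249932921/22820601150 in ≈ 0.756 in

Q = 17249932921/22820601150 in ≈ 0.756 in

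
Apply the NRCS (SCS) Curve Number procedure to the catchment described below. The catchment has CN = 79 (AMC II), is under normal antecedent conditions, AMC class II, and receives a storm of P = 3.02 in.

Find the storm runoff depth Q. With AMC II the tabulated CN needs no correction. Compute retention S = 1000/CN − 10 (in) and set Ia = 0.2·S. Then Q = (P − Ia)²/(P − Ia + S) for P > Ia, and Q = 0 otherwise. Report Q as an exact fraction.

Q = 96609241/80299550 in ≈ 1.203 in

CN(II) = 79; AMC II needs no correction.
S = 1000/79 − 10 = 210/79 in ≈ 2.658 in
Ia = 0.2S: 0.2·2.658 = 0.532 in (exactly 42/79)
Excess rainfall: 3.020 − 0.532 = 2.488 in; P > Ia so Q > 0
Q = (9829/3950)²/((9829/3950) + 210/79) = (96609241/15602500)/(20329/3950) = 96609241/80299550 in ≈ 1.203 in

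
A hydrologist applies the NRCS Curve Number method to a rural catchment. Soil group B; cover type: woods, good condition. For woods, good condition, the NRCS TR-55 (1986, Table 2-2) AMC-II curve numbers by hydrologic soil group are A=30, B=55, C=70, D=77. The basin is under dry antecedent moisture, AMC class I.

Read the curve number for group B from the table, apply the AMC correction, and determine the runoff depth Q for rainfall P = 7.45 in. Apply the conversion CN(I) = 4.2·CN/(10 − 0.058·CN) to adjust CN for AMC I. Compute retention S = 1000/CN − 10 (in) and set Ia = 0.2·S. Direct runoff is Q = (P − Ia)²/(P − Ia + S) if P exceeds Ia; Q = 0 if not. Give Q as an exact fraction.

Q = 29953729/54628420 in ≈ 0.548 in

NRCS table: woods, good condition, soil group B → CN(II) = 55
CN(I) from CN(II)=55: (4.2·55)/(10 − 0.058·55) = 7700/227 ≈ 33.921
Max retention: S = 1000/(7700/227) − 10 = 1500/77 in (≈ 19.481 in)
Ia = 0.2S: 0.2·19.481 = 3.896 in (exactly 300/77)
P − Ia = 7.450 − 3.896 = 5473/1540 ≈ 3.554 in (> 0, runoff occurs)
Q = (5473/1540)²/((5473/1540) + 1500/77) = (29953729/2371600)/(35473/1540) = 29953729/54628420 in ≈ 0.548 in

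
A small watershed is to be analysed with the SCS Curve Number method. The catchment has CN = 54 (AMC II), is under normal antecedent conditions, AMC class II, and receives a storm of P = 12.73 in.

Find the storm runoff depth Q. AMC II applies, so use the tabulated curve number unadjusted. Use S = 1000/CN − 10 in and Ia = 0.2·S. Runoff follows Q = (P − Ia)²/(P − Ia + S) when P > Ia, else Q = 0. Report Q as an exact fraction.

Q = 886312441/142481700 in ≈ 6.221 in

Average conditions: CN = 54 (no AMC adjustment).
Max retention: S = 1000/54 − 10 = 230/27 in (≈ 8.519 in)
Ia = 0.2·(230/27) = 46/27 in ≈ 1.704 in
Since P=12.730 > Ia=1.704: effective rainfall P−Ia = 29771/2700 in
Runoff Q = (P−Ia)²/(P−Ia+S) = (11.026)²/(11.026+8.519) = 886312441/142481700 ≈ 6.221 in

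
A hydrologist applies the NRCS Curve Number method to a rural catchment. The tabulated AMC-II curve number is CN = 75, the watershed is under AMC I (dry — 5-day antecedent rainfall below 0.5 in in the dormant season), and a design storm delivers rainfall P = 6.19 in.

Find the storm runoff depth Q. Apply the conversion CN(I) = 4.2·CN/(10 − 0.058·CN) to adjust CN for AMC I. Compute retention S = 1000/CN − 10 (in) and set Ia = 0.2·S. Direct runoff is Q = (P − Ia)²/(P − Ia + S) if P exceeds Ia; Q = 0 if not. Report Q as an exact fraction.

Q = 840826009/497681100 in ≈ 1.689 in

Adjust CN=75 to AMC I: 4.2·75/(10 − 0.058·75) → 315 ÷ (113/20) = 6300/113 ≈ 55.752
Max retention: S = 1000/(6300/113) − 10 = 500/63 in (≈ 7.937 in)
Initial abstraction Ia = S/5 = (500/63)/5 = 100/63 ≈ 1.587 in
P − Ia = 6.190 − 1.587 = 28997/6300 ≈ 4.603 in (> 0, runoff occurs)
Runoff Q = (P−Ia)²/(P−Ia+S) = (4.603)²/(4.603+7.937) = 840826009/497681100 ≈ 1.689 in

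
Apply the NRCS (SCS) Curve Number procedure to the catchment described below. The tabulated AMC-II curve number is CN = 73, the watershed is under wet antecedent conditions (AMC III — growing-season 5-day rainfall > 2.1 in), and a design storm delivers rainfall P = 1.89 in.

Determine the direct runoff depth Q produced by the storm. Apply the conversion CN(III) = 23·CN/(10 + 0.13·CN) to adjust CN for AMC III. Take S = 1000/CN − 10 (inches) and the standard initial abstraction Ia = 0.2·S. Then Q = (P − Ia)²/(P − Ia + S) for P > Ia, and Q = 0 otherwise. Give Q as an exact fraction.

Q = 2568267243/3316528700 in ≈ 0.774 in

Adjust CN=73 to AMC III: 23·73/(10 + 0.13·73) → 1679 ÷ (1949/100) = 167900/1949 ≈ 86.147
Retention S: 1000/CN − 10 with CN=86.147 → S = 2700/1679 ≈ 1.608 in
Ia = 0.2·(2700/1679) = 540/1679 in ≈ 0.322 in
Since P=1.890 > Ia=0.322: effective rainfall P−Ia = 263331/167900 in
Q = (263331/167900)²/((263331/167900) + 2700/1679) = (69343215561/28190410000)/(533331/167900) = 2568267243/3316528700 in ≈ 0.774 in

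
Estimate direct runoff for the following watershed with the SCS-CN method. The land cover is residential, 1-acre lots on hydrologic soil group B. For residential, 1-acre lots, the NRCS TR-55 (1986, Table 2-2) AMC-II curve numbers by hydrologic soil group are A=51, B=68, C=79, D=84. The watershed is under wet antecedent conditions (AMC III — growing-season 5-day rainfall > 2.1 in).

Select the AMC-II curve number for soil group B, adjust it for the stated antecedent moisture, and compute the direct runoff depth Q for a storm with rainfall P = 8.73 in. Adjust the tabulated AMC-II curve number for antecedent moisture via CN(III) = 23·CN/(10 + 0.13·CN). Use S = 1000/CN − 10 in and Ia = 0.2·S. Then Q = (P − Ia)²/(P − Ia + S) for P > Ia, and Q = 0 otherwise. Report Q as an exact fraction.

NRCS table: residential, 1-acre lots, soil group B → CN(II) = 68
CN(III) from CN(II)=68: (23·68)/(10 + 0.13·68) = 39100/471 ≈ 83.015
S = 1000/(39100/471) − 10 = 800/391 in ≈ 2.046 in
Ia = 0.2S: 0.2·2.046 = 0.409 in (exactly 160/391)
P − Ia = 8.730 − 0.409 = 325343/39100 ≈ 8.321 in (> 0, runoff occurs)
Q = (325343/39100)²/((325343/39100) + 800/391) = (105848067649/1528810000)/(405343/39100) = 105848067649/15848911300 in ≈ 6.679 in

Q = 105848067649/15848911300 in ≈ 6.679 in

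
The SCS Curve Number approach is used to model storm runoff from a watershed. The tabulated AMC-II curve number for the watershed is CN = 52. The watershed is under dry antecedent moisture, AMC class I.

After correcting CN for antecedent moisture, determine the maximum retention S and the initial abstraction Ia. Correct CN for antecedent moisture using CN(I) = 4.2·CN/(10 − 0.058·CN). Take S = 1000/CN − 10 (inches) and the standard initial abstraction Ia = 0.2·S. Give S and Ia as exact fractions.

S = 2000/91 in ≈ 21.978 in; Ia = 400/91 in ≈ 4.396 in

Adjust CN=52 to AMC I: 4.2·52/(10 − 0.058·52) → (1092/5) ÷ (873/125) = 9100/291 ≈ 31.271
Retention S: 1000/CN − 10 with CN=31.271 → S = 2000/91 ≈ 21.978 in
Ia = 0.2S: 0.2·21.978 = 4.396 in (exactly 400/91)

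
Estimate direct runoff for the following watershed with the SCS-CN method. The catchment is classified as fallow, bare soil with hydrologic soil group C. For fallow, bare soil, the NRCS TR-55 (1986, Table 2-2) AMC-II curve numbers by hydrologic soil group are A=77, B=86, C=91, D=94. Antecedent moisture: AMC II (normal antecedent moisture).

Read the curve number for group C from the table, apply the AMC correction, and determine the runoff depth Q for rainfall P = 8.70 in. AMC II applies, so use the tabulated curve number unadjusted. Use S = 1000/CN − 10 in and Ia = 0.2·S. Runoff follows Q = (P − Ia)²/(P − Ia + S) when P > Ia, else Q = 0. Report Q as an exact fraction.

NRCS table: fallow, bare soil, soil group C → CN(II) = 91
CN(II) = 91; AMC II needs no correction.
S = 1000/91 − 10 = 90/91 in ≈ 0.989 in
Initial abstraction Ia = S/5 = (90/91)/5 = 18/91 ≈ 0.198 in
P − Ia = 8.700 − 0.198 = 7737/910 ≈ 8.502 in (> 0, runoff occurs)
Runoff Q = (P−Ia)²/(P−Ia+S) = (8.502)²/(8.502+0.989) = 19953723/2619890 ≈ 7.616 in

Q = 19953723/2619890 in ≈ 7.616 in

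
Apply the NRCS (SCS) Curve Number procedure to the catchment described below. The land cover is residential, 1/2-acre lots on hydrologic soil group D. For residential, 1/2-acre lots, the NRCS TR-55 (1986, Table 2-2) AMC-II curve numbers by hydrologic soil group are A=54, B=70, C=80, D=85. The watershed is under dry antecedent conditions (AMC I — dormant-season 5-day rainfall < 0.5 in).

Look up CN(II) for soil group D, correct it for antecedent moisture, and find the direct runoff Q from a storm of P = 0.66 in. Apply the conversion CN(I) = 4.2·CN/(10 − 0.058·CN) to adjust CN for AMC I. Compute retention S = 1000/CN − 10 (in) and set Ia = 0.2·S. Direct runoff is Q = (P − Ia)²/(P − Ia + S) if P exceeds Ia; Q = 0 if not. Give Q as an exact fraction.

NRCS table: residential, 1/2-acre lots, soil group D → CN(II) = 85
Dry (AMC I): CN(I) = 4.2·85/(10 − 0.058·85) = 357/(507/100) = 11900/169 ≈ 70.414
Max retention: S = 1000/(11900/169) − 10 = 500/119 in (≈ 4.202 in)
Initial abstraction Ia = S/5 = (500/119)/5 = 100/119 ≈ 0.840 in
P = 0.660 ≤ Ia = 0.840 in: entire storm abstracted, Q = 0.

Q = 0 in ≈ 0.000 in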